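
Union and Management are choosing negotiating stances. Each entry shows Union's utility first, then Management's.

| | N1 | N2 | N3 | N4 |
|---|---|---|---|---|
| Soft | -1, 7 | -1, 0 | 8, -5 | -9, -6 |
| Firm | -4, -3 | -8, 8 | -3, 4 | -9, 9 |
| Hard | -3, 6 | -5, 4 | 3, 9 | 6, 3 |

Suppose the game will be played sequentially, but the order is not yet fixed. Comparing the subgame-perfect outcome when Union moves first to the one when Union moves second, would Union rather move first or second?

first

If Union leads: Management's best replies are Soft→N1, Firm→N4, Hard→N3; Union's induced payoffs -1, -9, 3; outcome (Hard, N3), payoffs (3, 9).
If Management leads: Union's best replies are N1→Soft, N2→Soft, N3→Soft, N4→Hard; Management's induced payoffs 7, 0, -5, 3; outcome (Soft, N1), payoffs (-1, 7).
Union gets 3 moving first and -1 moving second, so Union prefers to move first.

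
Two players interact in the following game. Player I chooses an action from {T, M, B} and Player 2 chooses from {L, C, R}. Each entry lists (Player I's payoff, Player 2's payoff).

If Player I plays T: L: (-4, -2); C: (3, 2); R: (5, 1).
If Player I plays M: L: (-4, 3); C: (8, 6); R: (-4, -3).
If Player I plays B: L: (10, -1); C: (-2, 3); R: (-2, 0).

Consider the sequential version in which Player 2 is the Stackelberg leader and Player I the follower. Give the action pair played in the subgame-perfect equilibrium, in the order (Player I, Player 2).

Solve by backward induction (Player 2 leads).
- L → Player I plays B (best of -4, -4, 10); Player 2 gets -1.
- C → Player I plays M (best of 3, 8, -2); Player 2 gets 6.
- R → Player I plays T (best of 5, -4, -2); Player 2 gets 1.
Player 2's induced payoffs are -1, 6, 1, so Player 2 commits to C. Subgame-perfect outcome: (M, C) with payoffs (8, 6).

(M, C)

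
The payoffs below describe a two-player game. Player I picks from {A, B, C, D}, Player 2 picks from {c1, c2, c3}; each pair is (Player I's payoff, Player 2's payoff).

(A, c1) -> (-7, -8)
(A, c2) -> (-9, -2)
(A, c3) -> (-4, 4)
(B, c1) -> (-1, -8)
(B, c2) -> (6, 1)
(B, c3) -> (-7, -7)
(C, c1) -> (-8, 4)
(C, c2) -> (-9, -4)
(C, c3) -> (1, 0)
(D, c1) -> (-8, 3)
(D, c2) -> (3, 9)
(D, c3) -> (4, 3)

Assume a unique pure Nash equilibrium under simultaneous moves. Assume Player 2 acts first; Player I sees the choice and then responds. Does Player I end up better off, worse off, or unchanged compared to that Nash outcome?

worse off

Backward induction with Player 2 moving first.
- c1: Player I compares -7, -1, -8, -8 and picks B; Player 2 would get -8.
- c2: Player I compares -9, 6, -9, 3 and picks B; Player 2 would get 1.
- c3: Player I compares -4, -7, 1, 4 and picks D; Player 2 would get 3.
Maximizing over -8, 1, 3, Player 2 chooses c3. Subgame-perfect outcome: (D, c3) with payoffs (4, 3).
For the simultaneous game, intersect best replies.
Player I's best replies: c1→B; c2→B; c3→D.
Player 2's best replies: A→c3; B→c2; C→c1; D→c2.
Only (B, c2) has each player best-responding; Nash payoffs (6, 1).
Player I earns 4 sequentially versus 6 at the Nash outcome: worse off.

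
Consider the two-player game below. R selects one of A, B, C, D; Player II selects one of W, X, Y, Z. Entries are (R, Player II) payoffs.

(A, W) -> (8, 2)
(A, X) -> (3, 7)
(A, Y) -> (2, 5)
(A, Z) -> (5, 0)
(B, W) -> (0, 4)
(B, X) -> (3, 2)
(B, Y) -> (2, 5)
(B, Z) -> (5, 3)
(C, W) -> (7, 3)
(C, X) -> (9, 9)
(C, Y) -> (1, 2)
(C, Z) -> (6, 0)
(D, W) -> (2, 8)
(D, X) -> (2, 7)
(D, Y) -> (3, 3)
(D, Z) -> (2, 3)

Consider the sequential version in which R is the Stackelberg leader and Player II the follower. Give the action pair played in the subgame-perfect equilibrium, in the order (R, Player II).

Player II best-responds to each possible R move:
- A → Player II plays X (best of 2, 7, 5, 0); R gets 3.
- B → Player II plays Y (best of 4, 2, 5, 3); R gets 2.
- C → Player II plays X (best of 3, 9, 2, 0); R gets 9.
- D → Player II plays W (best of 8, 7, 3, 3); R gets 2.
Maximizing over 3, 2, 9, 2, R chooses C. Subgame-perfect outcome: (C, X) with payoffs (9, 9).

(C, X)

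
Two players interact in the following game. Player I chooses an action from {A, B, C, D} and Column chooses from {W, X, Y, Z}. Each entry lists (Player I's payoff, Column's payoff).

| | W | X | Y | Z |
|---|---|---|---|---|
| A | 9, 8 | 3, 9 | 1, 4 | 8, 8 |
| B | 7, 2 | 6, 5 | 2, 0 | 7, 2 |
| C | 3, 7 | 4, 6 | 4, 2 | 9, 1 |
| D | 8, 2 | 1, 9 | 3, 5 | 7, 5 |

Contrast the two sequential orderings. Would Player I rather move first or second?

If Player I leads: Column's best replies are A→X, B→X, C→W, D→X; Player I's induced payoffs 3, 6, 3, 1; outcome (B, X), payoffs (6, 5).
If Column leads: Player I's best replies are W→A, X→B, Y→C, Z→C; Column's induced payoffs 8, 5, 2, 1; outcome (A, W), payoffs (9, 8).
Player I gets 6 moving first and 9 moving second, so Player I prefers to move second.

second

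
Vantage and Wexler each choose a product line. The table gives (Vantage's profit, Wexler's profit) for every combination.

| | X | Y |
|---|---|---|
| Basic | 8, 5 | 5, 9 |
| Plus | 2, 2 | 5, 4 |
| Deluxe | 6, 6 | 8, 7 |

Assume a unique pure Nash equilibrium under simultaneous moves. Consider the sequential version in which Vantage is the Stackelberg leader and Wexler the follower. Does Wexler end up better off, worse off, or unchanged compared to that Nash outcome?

Wexler best-responds to each possible Vantage move:
- Basic: BR = Y, leader payoff 5.
- Plus: BR = Y, leader payoff 5.
- Deluxe: BR = Y, leader payoff 8.
Vantage's induced payoffs are 5, 5, 8, so Vantage commits to Deluxe. Subgame-perfect outcome: (Deluxe, Y) with payoffs (8, 7).
Under simultaneous play:
Vantage's best replies: X→Basic; Y→Deluxe.
Wexler's best replies: Basic→Y; Plus→Y; Deluxe→Y.
Only (Deluxe, Y) has each player best-responding; Nash payoffs (8, 7).
Wexler earns 7 sequentially versus 7 at the Nash outcome: unchanged.

unchanged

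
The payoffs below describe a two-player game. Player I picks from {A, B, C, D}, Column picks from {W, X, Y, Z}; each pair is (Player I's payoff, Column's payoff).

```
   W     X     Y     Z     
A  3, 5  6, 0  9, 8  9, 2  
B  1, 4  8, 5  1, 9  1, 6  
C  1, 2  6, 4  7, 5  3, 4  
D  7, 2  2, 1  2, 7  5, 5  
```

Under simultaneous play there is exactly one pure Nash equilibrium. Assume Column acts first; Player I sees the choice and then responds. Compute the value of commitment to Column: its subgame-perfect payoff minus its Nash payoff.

0

Backward induction with Column moving first.
- W → Player I plays D (best of 3, 1, 1, 7); Column gets 2.
- X → Player I plays B (best of 6, 8, 6, 2); Column gets 5.
- Y → Player I plays A (best of 9, 1, 7, 2); Column gets 8.
- Z → Player I plays A (best of 9, 1, 3, 5); Column gets 2.
Among 2, 5, 8, 2, the best is 8 at Y. Subgame-perfect outcome: (A, Y) with payoffs (9, 8).
For the simultaneous game, intersect best replies.
Player I's best replies: W→D; X→B; Y→A; Z→A.
Column's best replies: A→Y; B→Y; C→Y; D→Y.
The unique mutual best reply is (A, Y), giving (9, 8).
Column's commitment gain: 8 − 8 = 0.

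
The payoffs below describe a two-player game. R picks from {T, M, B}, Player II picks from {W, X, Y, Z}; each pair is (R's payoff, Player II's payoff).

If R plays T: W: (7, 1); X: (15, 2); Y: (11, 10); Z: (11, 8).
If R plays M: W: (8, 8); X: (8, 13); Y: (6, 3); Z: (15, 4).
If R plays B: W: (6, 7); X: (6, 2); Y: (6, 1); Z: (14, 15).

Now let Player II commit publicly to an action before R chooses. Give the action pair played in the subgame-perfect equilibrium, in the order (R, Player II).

Work backward from R's decision.
- W: BR = M, leader payoff 8.
- X: BR = T, leader payoff 2.
- Y: BR = T, leader payoff 10.
- Z: BR = M, leader payoff 4.
Maximizing over 8, 2, 10, 4, Player II chooses Y. Subgame-perfect outcome: (T, Y) with payoffs (11, 10).

(T, Y)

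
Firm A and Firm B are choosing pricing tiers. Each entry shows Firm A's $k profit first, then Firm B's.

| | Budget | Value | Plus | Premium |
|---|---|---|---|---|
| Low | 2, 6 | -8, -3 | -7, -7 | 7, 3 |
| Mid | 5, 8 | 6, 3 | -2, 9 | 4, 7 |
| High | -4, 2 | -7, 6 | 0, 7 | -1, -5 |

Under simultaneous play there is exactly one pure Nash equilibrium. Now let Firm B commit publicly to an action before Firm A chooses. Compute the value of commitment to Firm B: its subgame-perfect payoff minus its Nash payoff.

Work backward from Firm A's decision.
- Budget: Firm A compares 2, 5, -4 and picks Mid; Firm B would get 8.
- Value: Firm A compares -8, 6, -7 and picks Mid; Firm B would get 3.
- Plus: Firm A compares -7, -2, 0 and picks High; Firm B would get 7.
- Premium: Firm A compares 7, 4, -1 and picks Low; Firm B would get 3.
Firm B's induced payoffs are 8, 3, 7, 3, so Firm B commits to Budget. Subgame-perfect outcome: (Mid, Budget) with payoffs (5, 8).
For the simultaneous game, intersect best replies.
Firm A's best replies: Budget→Mid; Value→Mid; Plus→High; Premium→Low.
Firm B's best replies: Low→Budget; Mid→Plus; High→Plus.
The unique mutual best reply is (High, Plus), giving (0, 7).
Firm B's commitment gain: 8 − 7 = 1.

1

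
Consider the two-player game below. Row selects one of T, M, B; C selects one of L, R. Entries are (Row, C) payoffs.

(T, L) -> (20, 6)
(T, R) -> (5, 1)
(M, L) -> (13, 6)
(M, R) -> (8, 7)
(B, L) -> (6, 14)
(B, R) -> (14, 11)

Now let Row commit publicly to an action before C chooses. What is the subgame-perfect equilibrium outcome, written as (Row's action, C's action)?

(T, L)

Work backward from C's decision.
- T → C plays L (best of 6, 1); Row gets 20.
- M → C plays R (best of 6, 7); Row gets 8.
- B → C plays L (best of 14, 11); Row gets 6.
Row's induced payoffs are 20, 8, 6, so Row commits to T. Subgame-perfect outcome: (T, L) with payoffs (20, 6).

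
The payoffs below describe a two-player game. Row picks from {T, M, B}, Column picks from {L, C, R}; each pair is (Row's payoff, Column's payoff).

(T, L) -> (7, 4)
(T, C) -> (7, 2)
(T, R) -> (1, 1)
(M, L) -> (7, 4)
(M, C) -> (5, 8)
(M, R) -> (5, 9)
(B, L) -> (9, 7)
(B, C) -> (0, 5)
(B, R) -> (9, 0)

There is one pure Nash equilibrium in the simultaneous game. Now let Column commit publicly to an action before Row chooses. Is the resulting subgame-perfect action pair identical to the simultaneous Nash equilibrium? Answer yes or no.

Row best-responds to each possible Column move:
- L: Row compares 7, 7, 9 and picks B; Column would get 7.
- C: Row compares 7, 5, 0 and picks T; Column would get 2.
- R: Row compares 1, 5, 9 and picks B; Column would get 0.
Among 7, 2, 0, the best is 7 at L. Subgame-perfect outcome: (B, L) with payoffs (9, 7).
For the simultaneous game, intersect best replies.
Row's best replies: L→B; C→T; R→B.
Column's best replies: T→L; M→R; B→L.
The unique mutual best reply is (B, L), giving (9, 7).
Sequential outcome (B, L) coincides with the Nash profile (B, L).

yes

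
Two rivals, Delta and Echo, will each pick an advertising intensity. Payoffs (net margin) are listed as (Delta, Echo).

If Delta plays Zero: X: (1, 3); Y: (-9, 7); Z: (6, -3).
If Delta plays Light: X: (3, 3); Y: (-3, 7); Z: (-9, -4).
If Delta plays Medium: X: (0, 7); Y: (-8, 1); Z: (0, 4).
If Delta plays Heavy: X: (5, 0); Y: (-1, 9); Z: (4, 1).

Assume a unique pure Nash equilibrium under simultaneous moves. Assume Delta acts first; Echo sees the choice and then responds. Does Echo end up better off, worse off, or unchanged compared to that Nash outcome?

Work backward from Echo's decision.
- Zero: BR = Y, leader payoff -9.
- Light: BR = Y, leader payoff -3.
- Medium: BR = X, leader payoff 0.
- Heavy: BR = Y, leader payoff -1.
Maximizing over -9, -3, 0, -1, Delta chooses Medium. Subgame-perfect outcome: (Medium, X) with payoffs (0, 7).
For the simultaneous game, intersect best replies.
Delta's best replies: X→Heavy; Y→Heavy; Z→Zero.
Echo's best replies: Zero→Y; Light→Y; Medium→X; Heavy→Y.
Only (Heavy, Y) has each player best-responding; Nash payoffs (-1, 9).
Echo earns 7 sequentially versus 9 at the Nash outcome: worse off.

worse off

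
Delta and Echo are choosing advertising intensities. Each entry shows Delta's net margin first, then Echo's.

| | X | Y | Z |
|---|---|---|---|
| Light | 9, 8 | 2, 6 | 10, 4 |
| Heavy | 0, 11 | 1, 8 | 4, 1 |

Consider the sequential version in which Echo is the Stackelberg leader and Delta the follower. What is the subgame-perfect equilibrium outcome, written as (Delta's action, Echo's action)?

Work backward from Delta's decision.
- X: BR = Light, leader payoff 8.
- Y: BR = Light, leader payoff 6.
- Z: BR = Light, leader payoff 4.
Maximizing over 8, 6, 4, Echo chooses X. Subgame-perfect outcome: (Light, X) with payoffs (9, 8).

(Light, X)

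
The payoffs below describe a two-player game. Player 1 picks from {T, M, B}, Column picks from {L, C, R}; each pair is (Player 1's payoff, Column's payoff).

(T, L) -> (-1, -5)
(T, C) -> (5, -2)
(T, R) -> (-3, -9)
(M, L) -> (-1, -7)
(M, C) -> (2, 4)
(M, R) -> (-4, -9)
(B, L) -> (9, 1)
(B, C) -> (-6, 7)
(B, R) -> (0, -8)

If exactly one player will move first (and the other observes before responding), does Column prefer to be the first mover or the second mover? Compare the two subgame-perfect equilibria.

If Player 1 leads: Column's best replies are T→C, M→C, B→C; Player 1's induced payoffs 5, 2, -6; outcome (T, C), payoffs (5, -2).
If Column leads: Player 1's best replies are L→B, C→T, R→B; Column's induced payoffs 1, -2, -8; outcome (B, L), payoffs (9, 1).
Column gets 1 moving first and -2 moving second, so Column prefers to move first.

first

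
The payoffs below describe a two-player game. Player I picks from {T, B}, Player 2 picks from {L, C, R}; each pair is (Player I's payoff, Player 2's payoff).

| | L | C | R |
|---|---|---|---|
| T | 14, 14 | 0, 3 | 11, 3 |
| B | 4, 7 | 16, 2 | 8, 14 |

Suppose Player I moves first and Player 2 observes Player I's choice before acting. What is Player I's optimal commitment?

T

Work backward from Player 2's decision.
- T: Player 2 compares 14, 3, 3 and picks L; Player I would get 14.
- B: Player 2 compares 7, 2, 14 and picks R; Player I would get 8.
Player I's induced payoffs are 14, 8, so Player I commits to T. Subgame-perfect outcome: (T, L) with payoffs (14, 14).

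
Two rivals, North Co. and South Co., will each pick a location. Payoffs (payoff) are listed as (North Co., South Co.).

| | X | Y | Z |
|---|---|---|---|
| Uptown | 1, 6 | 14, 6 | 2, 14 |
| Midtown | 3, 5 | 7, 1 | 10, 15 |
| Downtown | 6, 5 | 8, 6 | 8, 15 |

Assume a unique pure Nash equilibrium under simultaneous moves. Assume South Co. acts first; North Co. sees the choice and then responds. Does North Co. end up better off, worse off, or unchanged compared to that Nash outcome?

unchanged

Backward induction with South Co. moving first.
- X → North Co. plays Downtown (best of 1, 3, 6); South Co. gets 5.
- Y → North Co. plays Uptown (best of 14, 7, 8); South Co. gets 6.
- Z → North Co. plays Midtown (best of 2, 10, 8); South Co. gets 15.
Maximizing over 5, 6, 15, South Co. chooses Z. Subgame-perfect outcome: (Midtown, Z) with payoffs (10, 15).
Now find the simultaneous Nash equilibrium.
North Co.'s best replies: X→Downtown; Y→Uptown; Z→Midtown.
South Co.'s best replies: Uptown→Z; Midtown→Z; Downtown→Z.
Only (Midtown, Z) has each player best-responding; Nash payoffs (10, 15).
North Co. earns 10 sequentially versus 10 at the Nash outcome: unchanged.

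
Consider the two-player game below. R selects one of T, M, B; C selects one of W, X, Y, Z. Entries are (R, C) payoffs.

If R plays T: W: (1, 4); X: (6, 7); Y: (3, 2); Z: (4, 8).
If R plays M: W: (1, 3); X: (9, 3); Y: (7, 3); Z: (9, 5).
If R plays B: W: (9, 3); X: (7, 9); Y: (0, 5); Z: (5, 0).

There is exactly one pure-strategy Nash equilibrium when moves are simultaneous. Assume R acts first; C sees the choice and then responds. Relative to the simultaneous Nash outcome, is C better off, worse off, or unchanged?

unchanged

Solve by backward induction (R leads).
- T: BR = Z, leader payoff 4.
- M: BR = Z, leader payoff 9.
- B: BR = X, leader payoff 7.
Among 4, 9, 7, the best is 9 at M. Subgame-perfect outcome: (M, Z) with payoffs (9, 5).
Under simultaneous play:
R's best replies: W→B; X→M; Y→M; Z→M.
C's best replies: T→Z; M→Z; B→X.
The unique mutual best reply is (M, Z), giving (9, 5).
C earns 5 sequentially versus 5 at the Nash outcome: unchanged.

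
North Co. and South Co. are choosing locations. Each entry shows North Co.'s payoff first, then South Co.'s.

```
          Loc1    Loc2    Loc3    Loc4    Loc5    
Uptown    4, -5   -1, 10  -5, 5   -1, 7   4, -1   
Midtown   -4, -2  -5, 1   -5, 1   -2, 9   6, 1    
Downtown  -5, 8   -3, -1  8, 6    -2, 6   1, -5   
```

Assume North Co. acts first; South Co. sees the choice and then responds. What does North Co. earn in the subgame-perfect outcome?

South Co. best-responds to each possible North Co. move:
- Uptown: South Co. compares -5, 10, 5, 7, -1 and picks Loc2; North Co. would get -1.
- Midtown: South Co. compares -2, 1, 1, 9, 1 and picks Loc4; North Co. would get -2.
- Downtown: South Co. compares 8, -1, 6, 6, -5 and picks Loc1; North Co. would get -5.
North Co.'s induced payoffs are -1, -2, -5, so North Co. commits to Uptown. Subgame-perfect outcome: (Uptown, Loc2) with payoffs (-1, 10).

-1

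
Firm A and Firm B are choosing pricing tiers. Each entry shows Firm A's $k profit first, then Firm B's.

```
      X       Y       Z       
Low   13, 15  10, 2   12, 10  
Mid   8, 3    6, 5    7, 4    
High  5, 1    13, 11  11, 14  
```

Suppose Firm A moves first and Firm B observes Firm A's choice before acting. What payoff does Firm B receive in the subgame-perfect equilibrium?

15

Solve by backward induction (Firm A leads).
- Low → Firm B plays X (best of 15, 2, 10); Firm A gets 13.
- Mid → Firm B plays Y (best of 3, 5, 4); Firm A gets 6.
- High → Firm B plays Z (best of 1, 11, 14); Firm A gets 11.
Maximizing over 13, 6, 11, Firm A chooses Low. Subgame-perfect outcome: (Low, X) with payoffs (13, 15).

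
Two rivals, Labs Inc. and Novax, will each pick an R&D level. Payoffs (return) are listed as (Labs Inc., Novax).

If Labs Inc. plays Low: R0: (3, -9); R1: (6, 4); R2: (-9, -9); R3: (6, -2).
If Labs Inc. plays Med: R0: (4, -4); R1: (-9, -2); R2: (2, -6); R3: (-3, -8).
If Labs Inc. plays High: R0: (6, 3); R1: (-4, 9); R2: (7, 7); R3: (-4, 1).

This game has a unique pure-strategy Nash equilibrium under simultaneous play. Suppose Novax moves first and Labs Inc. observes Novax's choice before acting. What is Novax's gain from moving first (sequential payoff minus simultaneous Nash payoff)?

Work backward from Labs Inc.'s decision.
- R0 → Labs Inc. plays High (best of 3, 4, 6); Novax gets 3.
- R1 → Labs Inc. plays Low (best of 6, -9, -4); Novax gets 4.
- R2 → Labs Inc. plays High (best of -9, 2, 7); Novax gets 7.
- R3 → Labs Inc. plays Low (best of 6, -3, -4); Novax gets -2.
Among 3, 4, 7, -2, the best is 7 at R2. Subgame-perfect outcome: (High, R2) with payoffs (7, 7).
Under simultaneous play:
Labs Inc.'s best replies: R0→High; R1→Low; R2→High; R3→Low.
Novax's best replies: Low→R1; Med→R1; High→R1.
Only (Low, R1) has each player best-responding; Nash payoffs (6, 4).
Novax's commitment gain: 7 − 4 = 3.

3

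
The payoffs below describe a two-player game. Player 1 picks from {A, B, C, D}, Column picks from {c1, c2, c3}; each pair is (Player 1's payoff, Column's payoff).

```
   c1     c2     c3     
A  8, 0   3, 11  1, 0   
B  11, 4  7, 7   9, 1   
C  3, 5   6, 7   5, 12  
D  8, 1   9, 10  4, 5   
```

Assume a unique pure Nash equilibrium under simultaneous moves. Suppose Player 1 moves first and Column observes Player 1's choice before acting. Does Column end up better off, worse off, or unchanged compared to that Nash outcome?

Work backward from Column's decision.
- A: Column compares 0, 11, 0 and picks c2; Player 1 would get 3.
- B: Column compares 4, 7, 1 and picks c2; Player 1 would get 7.
- C: Column compares 5, 7, 12 and picks c3; Player 1 would get 5.
- D: Column compares 1, 10, 5 and picks c2; Player 1 would get 9.
Player 1's induced payoffs are 3, 7, 5, 9, so Player 1 commits to D. Subgame-perfect outcome: (D, c2) with payoffs (9, 10).
Under simultaneous play:
Player 1's best replies: c1→B; c2→D; c3→B.
Column's best replies: A→c2; B→c2; C→c3; D→c2.
The unique mutual best reply is (D, c2), giving (9, 10).
Column earns 10 sequentially versus 10 at the Nash outcome: unchanged.

unchanged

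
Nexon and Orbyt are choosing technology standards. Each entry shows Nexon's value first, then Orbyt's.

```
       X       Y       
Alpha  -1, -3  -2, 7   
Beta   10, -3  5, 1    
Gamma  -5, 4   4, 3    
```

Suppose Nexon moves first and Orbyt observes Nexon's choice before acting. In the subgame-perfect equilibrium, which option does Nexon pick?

Solve by backward induction (Nexon leads).
- Alpha: BR = Y, leader payoff -2.
- Beta: BR = Y, leader payoff 5.
- Gamma: BR = X, leader payoff -5.
Maximizing over -2, 5, -5, Nexon chooses Beta. Subgame-perfect outcome: (Beta, Y) with payoffs (5, 1).

Beta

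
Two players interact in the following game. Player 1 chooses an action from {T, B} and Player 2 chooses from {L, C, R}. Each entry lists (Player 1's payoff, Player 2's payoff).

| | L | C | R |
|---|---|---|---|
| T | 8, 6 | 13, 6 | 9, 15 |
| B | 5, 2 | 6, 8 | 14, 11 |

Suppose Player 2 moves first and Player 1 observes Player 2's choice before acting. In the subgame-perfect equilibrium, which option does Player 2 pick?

R

Player 1 best-responds to each possible Player 2 move:
- L: Player 1 compares 8, 5 and picks T; Player 2 would get 6.
- C: Player 1 compares 13, 6 and picks T; Player 2 would get 6.
- R: Player 1 compares 9, 14 and picks B; Player 2 would get 11.
Maximizing over 6, 6, 11, Player 2 chooses R. Subgame-perfect outcome: (B, R) with payoffs (14, 11).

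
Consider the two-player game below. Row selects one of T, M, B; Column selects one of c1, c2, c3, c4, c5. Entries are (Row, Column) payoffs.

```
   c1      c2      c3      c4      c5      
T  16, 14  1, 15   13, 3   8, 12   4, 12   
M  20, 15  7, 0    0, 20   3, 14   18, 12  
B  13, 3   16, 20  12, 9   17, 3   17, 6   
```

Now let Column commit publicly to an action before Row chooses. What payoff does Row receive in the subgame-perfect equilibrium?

16

Work backward from Row's decision.
- c1 → Row plays M (best of 16, 20, 13); Column gets 15.
- c2 → Row plays B (best of 1, 7, 16); Column gets 20.
- c3 → Row plays T (best of 13, 0, 12); Column gets 3.
- c4 → Row plays B (best of 8, 3, 17); Column gets 3.
- c5 → Row plays M (best of 4, 18, 17); Column gets 12.
Among 15, 20, 3, 3, 12, the best is 20 at c2. Subgame-perfect outcome: (B, c2) with payoffs (16, 20).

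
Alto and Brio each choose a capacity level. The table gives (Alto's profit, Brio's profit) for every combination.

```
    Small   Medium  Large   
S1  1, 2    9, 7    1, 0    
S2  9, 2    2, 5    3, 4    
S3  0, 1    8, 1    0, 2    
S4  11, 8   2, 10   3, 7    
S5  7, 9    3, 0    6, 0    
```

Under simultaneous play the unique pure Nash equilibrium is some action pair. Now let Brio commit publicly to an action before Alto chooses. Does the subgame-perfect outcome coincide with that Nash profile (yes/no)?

no

Backward induction with Brio moving first.
- Small: Alto compares 1, 9, 0, 11, 7 and picks S4; Brio would get 8.
- Medium: Alto compares 9, 2, 8, 2, 3 and picks S1; Brio would get 7.
- Large: Alto compares 1, 3, 0, 3, 6 and picks S5; Brio would get 0.
Among 8, 7, 0, the best is 8 at Small. Subgame-perfect outcome: (S4, Small) with payoffs (11, 8).
Under simultaneous play:
Alto's best replies: Small→S4; Medium→S1; Large→S5.
Brio's best replies: S1→Medium; S2→Medium; S3→Large; S4→Medium; S5→Small.
The unique mutual best reply is (S1, Medium), giving (9, 7).
Sequential outcome (S4, Small) differs from the Nash profile (S1, Medium).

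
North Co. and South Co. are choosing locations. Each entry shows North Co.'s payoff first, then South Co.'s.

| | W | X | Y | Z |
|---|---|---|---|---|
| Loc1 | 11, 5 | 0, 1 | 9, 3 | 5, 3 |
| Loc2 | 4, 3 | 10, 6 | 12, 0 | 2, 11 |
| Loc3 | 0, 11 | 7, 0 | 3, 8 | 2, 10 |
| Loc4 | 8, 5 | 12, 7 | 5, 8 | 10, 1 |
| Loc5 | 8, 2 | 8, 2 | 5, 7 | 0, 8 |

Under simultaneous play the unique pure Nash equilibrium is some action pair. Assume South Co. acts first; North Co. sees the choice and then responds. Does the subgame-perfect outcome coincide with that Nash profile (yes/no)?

no

Work backward from North Co.'s decision.
- W: BR = Loc1, leader payoff 5.
- X: BR = Loc4, leader payoff 7.
- Y: BR = Loc2, leader payoff 0.
- Z: BR = Loc4, leader payoff 1.
South Co.'s induced payoffs are 5, 7, 0, 1, so South Co. commits to X. Subgame-perfect outcome: (Loc4, X) with payoffs (12, 7).
Under simultaneous play:
North Co.'s best replies: W→Loc1; X→Loc4; Y→Loc2; Z→Loc4.
South Co.'s best replies: Loc1→W; Loc2→Z; Loc3→W; Loc4→Y; Loc5→Z.
The unique mutual best reply is (Loc1, W), giving (11, 5).
Sequential outcome (Loc4, X) differs from the Nash profile (Loc1, W).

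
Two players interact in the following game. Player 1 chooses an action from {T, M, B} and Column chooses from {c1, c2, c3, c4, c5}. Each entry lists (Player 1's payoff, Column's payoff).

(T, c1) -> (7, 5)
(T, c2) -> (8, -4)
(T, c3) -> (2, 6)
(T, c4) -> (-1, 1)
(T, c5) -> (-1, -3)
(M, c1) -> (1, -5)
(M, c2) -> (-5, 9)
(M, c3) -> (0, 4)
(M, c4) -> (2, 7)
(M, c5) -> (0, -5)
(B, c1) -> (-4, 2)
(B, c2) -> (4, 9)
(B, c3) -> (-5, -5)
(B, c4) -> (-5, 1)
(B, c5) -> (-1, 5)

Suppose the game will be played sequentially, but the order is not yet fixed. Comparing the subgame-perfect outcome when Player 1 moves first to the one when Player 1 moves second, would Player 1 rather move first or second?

If Player 1 leads: Column's best replies are T→c3, M→c2, B→c2; Player 1's induced payoffs 2, -5, 4; outcome (B, c2), payoffs (4, 9).
If Column leads: Player 1's best replies are c1→T, c2→T, c3→T, c4→M, c5→M; Column's induced payoffs 5, -4, 6, 7, -5; outcome (M, c4), payoffs (2, 7).
Player 1 gets 4 moving first and 2 moving second, so Player 1 prefers to move first.

first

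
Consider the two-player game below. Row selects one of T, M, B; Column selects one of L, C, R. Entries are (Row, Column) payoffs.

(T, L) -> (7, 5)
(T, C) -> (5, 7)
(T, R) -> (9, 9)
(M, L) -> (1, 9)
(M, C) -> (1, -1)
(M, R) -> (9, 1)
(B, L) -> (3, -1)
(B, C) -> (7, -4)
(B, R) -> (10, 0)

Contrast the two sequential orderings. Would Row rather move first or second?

first

If Row leads: Column's best replies are T→R, M→L, B→R; Row's induced payoffs 9, 1, 10; outcome (B, R), payoffs (10, 0).
If Column leads: Row's best replies are L→T, C→B, R→B; Column's induced payoffs 5, -4, 0; outcome (T, L), payoffs (7, 5).
Row gets 10 moving first and 7 moving second, so Row prefers to move first.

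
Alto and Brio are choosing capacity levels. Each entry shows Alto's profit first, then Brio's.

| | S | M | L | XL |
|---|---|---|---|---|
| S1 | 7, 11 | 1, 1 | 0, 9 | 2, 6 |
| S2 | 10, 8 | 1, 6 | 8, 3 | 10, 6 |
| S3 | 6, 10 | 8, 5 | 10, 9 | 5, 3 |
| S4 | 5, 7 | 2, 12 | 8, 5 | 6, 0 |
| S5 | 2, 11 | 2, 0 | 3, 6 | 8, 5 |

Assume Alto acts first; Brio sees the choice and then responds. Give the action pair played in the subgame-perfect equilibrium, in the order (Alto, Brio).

(S2, S)

Backward induction with Alto moving first.
- S1 → Brio plays S (best of 11, 1, 9, 6); Alto gets 7.
- S2 → Brio plays S (best of 8, 6, 3, 6); Alto gets 10.
- S3 → Brio plays S (best of 10, 5, 9, 3); Alto gets 6.
- S4 → Brio plays M (best of 7, 12, 5, 0); Alto gets 2.
- S5 → Brio plays S (best of 11, 0, 6, 5); Alto gets 2.
Among 7, 10, 6, 2, 2, the best is 10 at S2. Subgame-perfect outcome: (S2, S) with payoffs (10, 8).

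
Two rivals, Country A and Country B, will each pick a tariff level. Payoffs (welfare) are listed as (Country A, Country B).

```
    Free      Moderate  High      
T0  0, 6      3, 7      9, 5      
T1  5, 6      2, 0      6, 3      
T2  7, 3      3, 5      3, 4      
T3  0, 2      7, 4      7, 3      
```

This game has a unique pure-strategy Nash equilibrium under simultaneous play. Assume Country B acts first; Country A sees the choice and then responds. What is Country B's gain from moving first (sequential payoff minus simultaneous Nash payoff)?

Solve by backward induction (Country B leads).
- Free: Country A compares 0, 5, 7, 0 and picks T2; Country B would get 3.
- Moderate: Country A compares 3, 2, 3, 7 and picks T3; Country B would get 4.
- High: Country A compares 9, 6, 3, 7 and picks T0; Country B would get 5.
Country B's induced payoffs are 3, 4, 5, so Country B commits to High. Subgame-perfect outcome: (T0, High) with payoffs (9, 5).
Under simultaneous play:
Country A's best replies: Free→T2; Moderate→T3; High→T0.
Country B's best replies: T0→Moderate; T1→Free; T2→Moderate; T3→Moderate.
Only (T3, Moderate) has each player best-responding; Nash payoffs (7, 4).
Country B's commitment gain: 5 − 4 = 1.

1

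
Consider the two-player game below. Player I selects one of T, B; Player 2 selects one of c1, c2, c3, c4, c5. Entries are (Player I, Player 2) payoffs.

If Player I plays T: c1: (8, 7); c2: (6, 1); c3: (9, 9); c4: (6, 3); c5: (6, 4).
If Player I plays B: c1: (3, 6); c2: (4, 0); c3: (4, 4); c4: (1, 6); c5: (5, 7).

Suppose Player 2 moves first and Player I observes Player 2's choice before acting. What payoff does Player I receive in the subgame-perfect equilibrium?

Backward induction with Player 2 moving first.
- c1: Player I compares 8, 3 and picks T; Player 2 would get 7.
- c2: Player I compares 6, 4 and picks T; Player 2 would get 1.
- c3: Player I compares 9, 4 and picks T; Player 2 would get 9.
- c4: Player I compares 6, 1 and picks T; Player 2 would get 3.
- c5: Player I compares 6, 5 and picks T; Player 2 would get 4.
Maximizing over 7, 1, 9, 3, 4, Player 2 chooses c3. Subgame-perfect outcome: (T, c3) with payoffs (9, 9).

9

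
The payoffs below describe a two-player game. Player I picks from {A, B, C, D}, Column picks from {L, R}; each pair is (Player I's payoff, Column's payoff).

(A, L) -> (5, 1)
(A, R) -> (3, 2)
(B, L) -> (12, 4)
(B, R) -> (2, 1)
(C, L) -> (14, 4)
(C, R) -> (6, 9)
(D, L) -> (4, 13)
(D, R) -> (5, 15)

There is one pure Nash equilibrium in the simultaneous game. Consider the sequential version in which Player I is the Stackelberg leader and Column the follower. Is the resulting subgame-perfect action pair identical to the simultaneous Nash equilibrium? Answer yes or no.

no

Work backward from Column's decision.
- A: Column compares 1, 2 and picks R; Player I would get 3.
- B: Column compares 4, 1 and picks L; Player I would get 12.
- C: Column compares 4, 9 and picks R; Player I would get 6.
- D: Column compares 13, 15 and picks R; Player I would get 5.
Player I's induced payoffs are 3, 12, 6, 5, so Player I commits to B. Subgame-perfect outcome: (B, L) with payoffs (12, 4).
For the simultaneous game, intersect best replies.
Player I's best replies: L→C; R→C.
Column's best replies: A→R; B→L; C→R; D→R.
The unique mutual best reply is (C, R), giving (6, 9).
Sequential outcome (B, L) differs from the Nash profile (C, R).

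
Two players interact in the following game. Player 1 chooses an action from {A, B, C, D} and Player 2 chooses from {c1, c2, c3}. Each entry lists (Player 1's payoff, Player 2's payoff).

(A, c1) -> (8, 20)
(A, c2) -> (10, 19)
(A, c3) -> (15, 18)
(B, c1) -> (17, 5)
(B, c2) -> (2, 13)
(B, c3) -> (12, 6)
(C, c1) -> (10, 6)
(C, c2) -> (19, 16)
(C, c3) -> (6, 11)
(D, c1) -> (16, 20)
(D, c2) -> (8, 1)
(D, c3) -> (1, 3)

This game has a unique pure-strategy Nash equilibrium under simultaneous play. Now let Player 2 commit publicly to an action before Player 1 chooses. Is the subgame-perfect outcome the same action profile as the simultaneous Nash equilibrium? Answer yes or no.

Work backward from Player 1's decision.
- c1 → Player 1 plays B (best of 8, 17, 10, 16); Player 2 gets 5.
- c2 → Player 1 plays C (best of 10, 2, 19, 8); Player 2 gets 16.
- c3 → Player 1 plays A (best of 15, 12, 6, 1); Player 2 gets 18.
Player 2's induced payoffs are 5, 16, 18, so Player 2 commits to c3. Subgame-perfect outcome: (A, c3) with payoffs (15, 18).
Under simultaneous play:
Player 1's best replies: c1→B; c2→C; c3→A.
Player 2's best replies: A→c1; B→c2; C→c2; D→c1.
Only (C, c2) has each player best-responding; Nash payoffs (19, 16).
Sequential outcome (A, c3) differs from the Nash profile (C, c2).

no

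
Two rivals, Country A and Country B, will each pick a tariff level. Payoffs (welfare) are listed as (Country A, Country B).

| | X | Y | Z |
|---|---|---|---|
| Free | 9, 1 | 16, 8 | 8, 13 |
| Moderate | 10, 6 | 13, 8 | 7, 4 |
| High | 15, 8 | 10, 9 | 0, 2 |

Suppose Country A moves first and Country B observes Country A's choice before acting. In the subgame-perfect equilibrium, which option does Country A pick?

Moderate

Backward induction with Country A moving first.
- Free → Country B plays Z (best of 1, 8, 13); Country A gets 8.
- Moderate → Country B plays Y (best of 6, 8, 4); Country A gets 13.
- High → Country B plays Y (best of 8, 9, 2); Country A gets 10.
Country A's induced payoffs are 8, 13, 10, so Country A commits to Moderate. Subgame-perfect outcome: (Moderate, Y) with payoffs (13, 8).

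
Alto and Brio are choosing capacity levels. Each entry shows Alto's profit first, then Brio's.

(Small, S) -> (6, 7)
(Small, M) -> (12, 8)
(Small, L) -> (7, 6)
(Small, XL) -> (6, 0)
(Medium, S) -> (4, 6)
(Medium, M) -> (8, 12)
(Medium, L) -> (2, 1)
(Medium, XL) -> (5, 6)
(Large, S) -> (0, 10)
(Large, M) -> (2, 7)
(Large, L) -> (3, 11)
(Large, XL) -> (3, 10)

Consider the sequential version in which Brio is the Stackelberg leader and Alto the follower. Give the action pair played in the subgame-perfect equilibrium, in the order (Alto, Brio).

Alto best-responds to each possible Brio move:
- S: BR = Small, leader payoff 7.
- M: BR = Small, leader payoff 8.
- L: BR = Small, leader payoff 6.
- XL: BR = Small, leader payoff 0.
Among 7, 8, 6, 0, the best is 8 at M. Subgame-perfect outcome: (Small, M) with payoffs (12, 8).

(Small, M)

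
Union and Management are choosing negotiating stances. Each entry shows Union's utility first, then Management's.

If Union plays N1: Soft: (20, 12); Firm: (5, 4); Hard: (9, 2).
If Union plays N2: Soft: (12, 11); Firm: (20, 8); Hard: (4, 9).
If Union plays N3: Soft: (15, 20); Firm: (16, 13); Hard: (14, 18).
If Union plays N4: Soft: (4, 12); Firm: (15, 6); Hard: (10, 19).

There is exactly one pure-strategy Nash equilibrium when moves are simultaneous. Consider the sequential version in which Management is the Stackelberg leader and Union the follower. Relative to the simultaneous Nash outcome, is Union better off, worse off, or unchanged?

worse off

Work backward from Union's decision.
- Soft → Union plays N1 (best of 20, 12, 15, 4); Management gets 12.
- Firm → Union plays N2 (best of 5, 20, 16, 15); Management gets 8.
- Hard → Union plays N3 (best of 9, 4, 14, 10); Management gets 18.
Management's induced payoffs are 12, 8, 18, so Management commits to Hard. Subgame-perfect outcome: (N3, Hard) with payoffs (14, 18).
Under simultaneous play:
Union's best replies: Soft→N1; Firm→N2; Hard→N3.
Management's best replies: N1→Soft; N2→Soft; N3→Soft; N4→Hard.
The unique mutual best reply is (N1, Soft), giving (20, 12).
Union earns 14 sequentially versus 20 at the Nash outcome: worse off.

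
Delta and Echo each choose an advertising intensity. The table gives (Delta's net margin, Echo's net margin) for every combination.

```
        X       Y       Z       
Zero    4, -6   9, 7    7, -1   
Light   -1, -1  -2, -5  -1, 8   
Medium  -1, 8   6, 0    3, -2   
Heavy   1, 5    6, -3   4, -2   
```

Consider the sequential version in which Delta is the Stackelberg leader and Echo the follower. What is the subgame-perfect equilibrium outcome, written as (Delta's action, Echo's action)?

(Zero, Y)

Backward induction with Delta moving first.
- Zero → Echo plays Y (best of -6, 7, -1); Delta gets 9.
- Light → Echo plays Z (best of -1, -5, 8); Delta gets -1.
- Medium → Echo plays X (best of 8, 0, -2); Delta gets -1.
- Heavy → Echo plays X (best of 5, -3, -2); Delta gets 1.
Delta's induced payoffs are 9, -1, -1, 1, so Delta commits to Zero. Subgame-perfect outcome: (Zero, Y) with payoffs (9, 7).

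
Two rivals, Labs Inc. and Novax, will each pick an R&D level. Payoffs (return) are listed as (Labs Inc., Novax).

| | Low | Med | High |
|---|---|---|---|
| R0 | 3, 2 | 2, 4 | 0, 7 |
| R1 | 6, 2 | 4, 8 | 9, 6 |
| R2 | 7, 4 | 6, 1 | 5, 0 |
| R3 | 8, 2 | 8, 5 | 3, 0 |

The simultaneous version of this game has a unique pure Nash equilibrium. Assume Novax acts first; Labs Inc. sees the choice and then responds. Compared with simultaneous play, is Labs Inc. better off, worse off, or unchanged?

better off

Labs Inc. best-responds to each possible Novax move:
- Low → Labs Inc. plays R3 (best of 3, 6, 7, 8); Novax gets 2.
- Med → Labs Inc. plays R3 (best of 2, 4, 6, 8); Novax gets 5.
- High → Labs Inc. plays R1 (best of 0, 9, 5, 3); Novax gets 6.
Maximizing over 2, 5, 6, Novax chooses High. Subgame-perfect outcome: (R1, High) with payoffs (9, 6).
Now find the simultaneous Nash equilibrium.
Labs Inc.'s best replies: Low→R3; Med→R3; High→R1.
Novax's best replies: R0→High; R1→Med; R2→Low; R3→Med.
The unique mutual best reply is (R3, Med), giving (8, 5).
Labs Inc. earns 9 sequentially versus 8 at the Nash outcome: better off.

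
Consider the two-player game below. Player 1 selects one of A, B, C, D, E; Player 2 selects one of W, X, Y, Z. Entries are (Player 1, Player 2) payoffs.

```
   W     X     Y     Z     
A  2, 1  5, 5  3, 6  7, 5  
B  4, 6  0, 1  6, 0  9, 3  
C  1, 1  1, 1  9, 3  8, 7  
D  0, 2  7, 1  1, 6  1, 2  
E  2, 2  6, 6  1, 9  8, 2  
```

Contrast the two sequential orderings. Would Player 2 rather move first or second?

If Player 1 leads: Player 2's best replies are A→Y, B→W, C→Z, D→Y, E→Y; Player 1's induced payoffs 3, 4, 8, 1, 1; outcome (C, Z), payoffs (8, 7).
If Player 2 leads: Player 1's best replies are W→B, X→D, Y→C, Z→B; Player 2's induced payoffs 6, 1, 3, 3; outcome (B, W), payoffs (4, 6).
Player 2 gets 6 moving first and 7 moving second, so Player 2 prefers to move second.

second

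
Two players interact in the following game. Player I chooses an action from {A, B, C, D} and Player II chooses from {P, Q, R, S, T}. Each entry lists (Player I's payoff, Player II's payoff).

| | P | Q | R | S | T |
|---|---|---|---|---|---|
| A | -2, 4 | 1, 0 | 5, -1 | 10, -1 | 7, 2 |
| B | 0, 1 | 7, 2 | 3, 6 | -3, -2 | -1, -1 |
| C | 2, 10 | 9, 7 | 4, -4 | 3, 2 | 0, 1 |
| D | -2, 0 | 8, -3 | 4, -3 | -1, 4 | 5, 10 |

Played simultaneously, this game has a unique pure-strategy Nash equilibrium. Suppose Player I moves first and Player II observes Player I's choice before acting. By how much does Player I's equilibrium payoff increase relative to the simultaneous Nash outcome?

3

Backward induction with Player I moving first.
- A: Player II compares 4, 0, -1, -1, 2 and picks P; Player I would get -2.
- B: Player II compares 1, 2, 6, -2, -1 and picks R; Player I would get 3.
- C: Player II compares 10, 7, -4, 2, 1 and picks P; Player I would get 2.
- D: Player II compares 0, -3, -3, 4, 10 and picks T; Player I would get 5.
Among -2, 3, 2, 5, the best is 5 at D. Subgame-perfect outcome: (D, T) with payoffs (5, 10).
For the simultaneous game, intersect best replies.
Player I's best replies: P→C; Q→C; R→A; S→A; T→A.
Player II's best replies: A→P; B→R; C→P; D→T.
Only (C, P) has each player best-responding; Nash payoffs (2, 10).
Player I's commitment gain: 5 − 2 = 3.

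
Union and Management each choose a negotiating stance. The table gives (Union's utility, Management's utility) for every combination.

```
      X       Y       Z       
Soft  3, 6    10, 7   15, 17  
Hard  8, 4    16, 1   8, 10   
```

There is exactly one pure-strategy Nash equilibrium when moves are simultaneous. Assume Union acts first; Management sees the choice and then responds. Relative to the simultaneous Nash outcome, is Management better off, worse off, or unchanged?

unchanged

Solve by backward induction (Union leads).
- Soft → Management plays Z (best of 6, 7, 17); Union gets 15.
- Hard → Management plays Z (best of 4, 1, 10); Union gets 8.
Union's induced payoffs are 15, 8, so Union commits to Soft. Subgame-perfect outcome: (Soft, Z) with payoffs (15, 17).
For the simultaneous game, intersect best replies.
Union's best replies: X→Hard; Y→Hard; Z→Soft.
Management's best replies: Soft→Z; Hard→Z.
Only (Soft, Z) has each player best-responding; Nash payoffs (15, 17).
Management earns 17 sequentially versus 17 at the Nash outcome: unchanged.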